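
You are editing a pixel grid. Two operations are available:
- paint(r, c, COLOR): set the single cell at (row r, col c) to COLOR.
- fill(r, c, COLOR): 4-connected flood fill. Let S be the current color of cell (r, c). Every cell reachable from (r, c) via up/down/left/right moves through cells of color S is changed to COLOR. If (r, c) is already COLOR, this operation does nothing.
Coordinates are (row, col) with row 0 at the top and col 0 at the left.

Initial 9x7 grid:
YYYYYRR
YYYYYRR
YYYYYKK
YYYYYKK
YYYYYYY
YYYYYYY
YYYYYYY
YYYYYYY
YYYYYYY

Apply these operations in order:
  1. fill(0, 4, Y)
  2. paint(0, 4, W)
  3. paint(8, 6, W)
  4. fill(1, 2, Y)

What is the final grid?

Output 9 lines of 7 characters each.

After op 1 fill(0,4,Y) [0 cells changed]:
YYYYYRR
YYYYYRR
YYYYYKK
YYYYYKK
YYYYYYY
YYYYYYY
YYYYYYY
YYYYYYY
YYYYYYY
After op 2 paint(0,4,W):
YYYYWRR
YYYYYRR
YYYYYKK
YYYYYKK
YYYYYYY
YYYYYYY
YYYYYYY
YYYYYYY
YYYYYYY
After op 3 paint(8,6,W):
YYYYWRR
YYYYYRR
YYYYYKK
YYYYYKK
YYYYYYY
YYYYYYY
YYYYYYY
YYYYYYY
YYYYYYW
After op 4 fill(1,2,Y) [0 cells changed]:
YYYYWRR
YYYYYRR
YYYYYKK
YYYYYKK
YYYYYYY
YYYYYYY
YYYYYYY
YYYYYYY
YYYYYYW

Answer: YYYYWRR
YYYYYRR
YYYYYKK
YYYYYKK
YYYYYYY
YYYYYYY
YYYYYYY
YYYYYYY
YYYYYYW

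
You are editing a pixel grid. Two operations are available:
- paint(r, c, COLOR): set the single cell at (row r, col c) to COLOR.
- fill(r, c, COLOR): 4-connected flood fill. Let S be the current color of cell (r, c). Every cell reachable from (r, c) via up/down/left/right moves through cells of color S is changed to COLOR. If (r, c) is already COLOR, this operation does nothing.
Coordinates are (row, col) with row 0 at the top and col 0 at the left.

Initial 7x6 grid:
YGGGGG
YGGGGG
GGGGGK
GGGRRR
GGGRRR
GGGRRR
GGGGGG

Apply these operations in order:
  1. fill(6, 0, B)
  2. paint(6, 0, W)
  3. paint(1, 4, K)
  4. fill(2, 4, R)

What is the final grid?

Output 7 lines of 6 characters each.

After op 1 fill(6,0,B) [30 cells changed]:
YBBBBB
YBBBBB
BBBBBK
BBBRRR
BBBRRR
BBBRRR
BBBBBB
After op 2 paint(6,0,W):
YBBBBB
YBBBBB
BBBBBK
BBBRRR
BBBRRR
BBBRRR
WBBBBB
After op 3 paint(1,4,K):
YBBBBB
YBBBKB
BBBBBK
BBBRRR
BBBRRR
BBBRRR
WBBBBB
After op 4 fill(2,4,R) [28 cells changed]:
YRRRRR
YRRRKR
RRRRRK
RRRRRR
RRRRRR
RRRRRR
WRRRRR

Answer: YRRRRR
YRRRKR
RRRRRK
RRRRRR
RRRRRR
RRRRRR
WRRRRR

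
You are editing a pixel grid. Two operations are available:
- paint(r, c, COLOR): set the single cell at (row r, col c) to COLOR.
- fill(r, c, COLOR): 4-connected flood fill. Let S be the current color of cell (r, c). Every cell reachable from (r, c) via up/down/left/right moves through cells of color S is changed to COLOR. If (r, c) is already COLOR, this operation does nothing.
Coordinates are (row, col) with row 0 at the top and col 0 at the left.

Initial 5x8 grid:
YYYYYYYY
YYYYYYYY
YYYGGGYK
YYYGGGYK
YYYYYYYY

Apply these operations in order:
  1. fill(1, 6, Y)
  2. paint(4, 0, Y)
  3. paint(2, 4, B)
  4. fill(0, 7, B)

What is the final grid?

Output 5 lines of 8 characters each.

Answer: BBBBBBBB
BBBBBBBB
BBBGBGBK
BBBGGGBK
BBBBBBBB

Derivation:
After op 1 fill(1,6,Y) [0 cells changed]:
YYYYYYYY
YYYYYYYY
YYYGGGYK
YYYGGGYK
YYYYYYYY
After op 2 paint(4,0,Y):
YYYYYYYY
YYYYYYYY
YYYGGGYK
YYYGGGYK
YYYYYYYY
After op 3 paint(2,4,B):
YYYYYYYY
YYYYYYYY
YYYGBGYK
YYYGGGYK
YYYYYYYY
After op 4 fill(0,7,B) [32 cells changed]:
BBBBBBBB
BBBBBBBB
BBBGBGBK
BBBGGGBK
BBBBBBBB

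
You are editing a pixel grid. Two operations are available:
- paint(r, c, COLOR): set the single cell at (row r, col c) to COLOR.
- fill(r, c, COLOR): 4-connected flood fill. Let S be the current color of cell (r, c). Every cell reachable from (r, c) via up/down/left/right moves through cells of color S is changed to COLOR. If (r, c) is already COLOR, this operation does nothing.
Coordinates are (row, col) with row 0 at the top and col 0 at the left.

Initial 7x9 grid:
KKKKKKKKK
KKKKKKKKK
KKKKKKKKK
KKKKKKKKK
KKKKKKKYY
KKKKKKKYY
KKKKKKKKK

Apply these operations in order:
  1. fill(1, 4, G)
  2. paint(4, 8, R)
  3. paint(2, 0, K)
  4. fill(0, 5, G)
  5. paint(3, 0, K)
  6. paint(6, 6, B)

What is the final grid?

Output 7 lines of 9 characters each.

After op 1 fill(1,4,G) [59 cells changed]:
GGGGGGGGG
GGGGGGGGG
GGGGGGGGG
GGGGGGGGG
GGGGGGGYY
GGGGGGGYY
GGGGGGGGG
After op 2 paint(4,8,R):
GGGGGGGGG
GGGGGGGGG
GGGGGGGGG
GGGGGGGGG
GGGGGGGYR
GGGGGGGYY
GGGGGGGGG
After op 3 paint(2,0,K):
GGGGGGGGG
GGGGGGGGG
KGGGGGGGG
GGGGGGGGG
GGGGGGGYR
GGGGGGGYY
GGGGGGGGG
After op 4 fill(0,5,G) [0 cells changed]:
GGGGGGGGG
GGGGGGGGG
KGGGGGGGG
GGGGGGGGG
GGGGGGGYR
GGGGGGGYY
GGGGGGGGG
After op 5 paint(3,0,K):
GGGGGGGGG
GGGGGGGGG
KGGGGGGGG
KGGGGGGGG
GGGGGGGYR
GGGGGGGYY
GGGGGGGGG
After op 6 paint(6,6,B):
GGGGGGGGG
GGGGGGGGG
KGGGGGGGG
KGGGGGGGG
GGGGGGGYR
GGGGGGGYY
GGGGGGBGG

Answer: GGGGGGGGG
GGGGGGGGG
KGGGGGGGG
KGGGGGGGG
GGGGGGGYR
GGGGGGGYY
GGGGGGBGG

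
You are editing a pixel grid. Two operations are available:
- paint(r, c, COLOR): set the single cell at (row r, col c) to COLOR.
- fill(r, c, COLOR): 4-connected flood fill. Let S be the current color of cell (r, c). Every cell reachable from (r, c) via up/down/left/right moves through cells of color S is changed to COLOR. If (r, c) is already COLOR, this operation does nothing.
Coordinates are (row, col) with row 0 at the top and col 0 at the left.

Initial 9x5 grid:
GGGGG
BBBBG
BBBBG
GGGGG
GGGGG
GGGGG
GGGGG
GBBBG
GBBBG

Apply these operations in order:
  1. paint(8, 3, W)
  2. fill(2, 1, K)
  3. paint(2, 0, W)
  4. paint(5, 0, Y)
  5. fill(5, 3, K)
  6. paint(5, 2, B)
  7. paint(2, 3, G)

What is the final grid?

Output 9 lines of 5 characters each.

Answer: KKKKK
KKKKK
WKKGK
KKKKK
KKKKK
YKBKK
KKKKK
KBBBK
KBBWK

Derivation:
After op 1 paint(8,3,W):
GGGGG
BBBBG
BBBBG
GGGGG
GGGGG
GGGGG
GGGGG
GBBBG
GBBWG
After op 2 fill(2,1,K) [8 cells changed]:
GGGGG
KKKKG
KKKKG
GGGGG
GGGGG
GGGGG
GGGGG
GBBBG
GBBWG
After op 3 paint(2,0,W):
GGGGG
KKKKG
WKKKG
GGGGG
GGGGG
GGGGG
GGGGG
GBBBG
GBBWG
After op 4 paint(5,0,Y):
GGGGG
KKKKG
WKKKG
GGGGG
GGGGG
YGGGG
GGGGG
GBBBG
GBBWG
After op 5 fill(5,3,K) [30 cells changed]:
KKKKK
KKKKK
WKKKK
KKKKK
KKKKK
YKKKK
KKKKK
KBBBK
KBBWK
After op 6 paint(5,2,B):
KKKKK
KKKKK
WKKKK
KKKKK
KKKKK
YKBKK
KKKKK
KBBBK
KBBWK
After op 7 paint(2,3,G):
KKKKK
KKKKK
WKKGK
KKKKK
KKKKK
YKBKK
KKKKK
KBBBK
KBBWK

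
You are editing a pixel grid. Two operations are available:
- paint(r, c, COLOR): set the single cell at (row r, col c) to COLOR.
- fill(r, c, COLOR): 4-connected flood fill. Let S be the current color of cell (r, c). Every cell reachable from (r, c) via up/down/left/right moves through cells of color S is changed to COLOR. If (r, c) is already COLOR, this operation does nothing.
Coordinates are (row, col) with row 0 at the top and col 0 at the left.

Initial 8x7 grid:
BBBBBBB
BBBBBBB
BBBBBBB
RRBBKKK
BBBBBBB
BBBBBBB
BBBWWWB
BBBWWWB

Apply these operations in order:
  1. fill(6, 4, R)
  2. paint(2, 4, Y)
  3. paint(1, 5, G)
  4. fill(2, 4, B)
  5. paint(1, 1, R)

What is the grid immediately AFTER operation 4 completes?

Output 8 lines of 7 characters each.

After op 1 fill(6,4,R) [6 cells changed]:
BBBBBBB
BBBBBBB
BBBBBBB
RRBBKKK
BBBBBBB
BBBBBBB
BBBRRRB
BBBRRRB
After op 2 paint(2,4,Y):
BBBBBBB
BBBBBBB
BBBBYBB
RRBBKKK
BBBBBBB
BBBBBBB
BBBRRRB
BBBRRRB
After op 3 paint(1,5,G):
BBBBBBB
BBBBBGB
BBBBYBB
RRBBKKK
BBBBBBB
BBBBBBB
BBBRRRB
BBBRRRB
After op 4 fill(2,4,B) [1 cells changed]:
BBBBBBB
BBBBBGB
BBBBBBB
RRBBKKK
BBBBBBB
BBBBBBB
BBBRRRB
BBBRRRB

Answer: BBBBBBB
BBBBBGB
BBBBBBB
RRBBKKK
BBBBBBB
BBBBBBB
BBBRRRB
BBBRRRB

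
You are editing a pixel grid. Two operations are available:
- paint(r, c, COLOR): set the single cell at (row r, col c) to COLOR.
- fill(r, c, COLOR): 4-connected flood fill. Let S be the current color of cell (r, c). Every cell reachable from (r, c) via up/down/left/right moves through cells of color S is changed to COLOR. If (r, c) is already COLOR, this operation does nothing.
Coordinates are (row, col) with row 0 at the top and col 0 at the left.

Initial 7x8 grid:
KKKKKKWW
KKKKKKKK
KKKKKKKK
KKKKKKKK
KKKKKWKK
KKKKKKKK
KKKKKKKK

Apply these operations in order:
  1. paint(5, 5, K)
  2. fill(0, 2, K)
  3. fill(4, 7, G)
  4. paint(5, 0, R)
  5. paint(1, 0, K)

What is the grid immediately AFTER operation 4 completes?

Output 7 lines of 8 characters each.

After op 1 paint(5,5,K):
KKKKKKWW
KKKKKKKK
KKKKKKKK
KKKKKKKK
KKKKKWKK
KKKKKKKK
KKKKKKKK
After op 2 fill(0,2,K) [0 cells changed]:
KKKKKKWW
KKKKKKKK
KKKKKKKK
KKKKKKKK
KKKKKWKK
KKKKKKKK
KKKKKKKK
After op 3 fill(4,7,G) [53 cells changed]:
GGGGGGWW
GGGGGGGG
GGGGGGGG
GGGGGGGG
GGGGGWGG
GGGGGGGG
GGGGGGGG
After op 4 paint(5,0,R):
GGGGGGWW
GGGGGGGG
GGGGGGGG
GGGGGGGG
GGGGGWGG
RGGGGGGG
GGGGGGGG

Answer: GGGGGGWW
GGGGGGGG
GGGGGGGG
GGGGGGGG
GGGGGWGG
RGGGGGGG
GGGGGGGG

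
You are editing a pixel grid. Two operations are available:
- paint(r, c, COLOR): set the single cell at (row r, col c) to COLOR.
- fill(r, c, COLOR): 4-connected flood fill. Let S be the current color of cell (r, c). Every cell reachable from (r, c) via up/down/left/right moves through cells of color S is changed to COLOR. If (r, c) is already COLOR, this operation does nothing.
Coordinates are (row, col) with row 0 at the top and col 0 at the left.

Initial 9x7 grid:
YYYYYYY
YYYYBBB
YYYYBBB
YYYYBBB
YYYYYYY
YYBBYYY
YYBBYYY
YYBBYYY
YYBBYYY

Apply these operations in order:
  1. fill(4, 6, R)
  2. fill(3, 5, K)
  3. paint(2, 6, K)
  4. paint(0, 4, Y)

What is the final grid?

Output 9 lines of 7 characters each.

After op 1 fill(4,6,R) [46 cells changed]:
RRRRRRR
RRRRBBB
RRRRBBB
RRRRBBB
RRRRRRR
RRBBRRR
RRBBRRR
RRBBRRR
RRBBRRR
After op 2 fill(3,5,K) [9 cells changed]:
RRRRRRR
RRRRKKK
RRRRKKK
RRRRKKK
RRRRRRR
RRBBRRR
RRBBRRR
RRBBRRR
RRBBRRR
After op 3 paint(2,6,K):
RRRRRRR
RRRRKKK
RRRRKKK
RRRRKKK
RRRRRRR
RRBBRRR
RRBBRRR
RRBBRRR
RRBBRRR
After op 4 paint(0,4,Y):
RRRRYRR
RRRRKKK
RRRRKKK
RRRRKKK
RRRRRRR
RRBBRRR
RRBBRRR
RRBBRRR
RRBBRRR

Answer: RRRRYRR
RRRRKKK
RRRRKKK
RRRRKKK
RRRRRRR
RRBBRRR
RRBBRRR
RRBBRRR
RRBBRRR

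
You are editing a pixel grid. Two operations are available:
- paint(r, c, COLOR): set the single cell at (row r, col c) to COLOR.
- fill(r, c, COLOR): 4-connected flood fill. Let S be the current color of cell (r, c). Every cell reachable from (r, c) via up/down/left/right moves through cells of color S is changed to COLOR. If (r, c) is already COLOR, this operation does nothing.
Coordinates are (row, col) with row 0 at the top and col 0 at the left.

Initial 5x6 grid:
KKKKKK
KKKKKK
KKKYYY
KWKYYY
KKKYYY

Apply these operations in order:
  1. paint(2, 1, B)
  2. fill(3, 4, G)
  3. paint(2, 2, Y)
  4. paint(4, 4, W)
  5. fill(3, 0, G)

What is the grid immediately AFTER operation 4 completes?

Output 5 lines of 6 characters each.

Answer: KKKKKK
KKKKKK
KBYGGG
KWKGGG
KKKGWG

Derivation:
After op 1 paint(2,1,B):
KKKKKK
KKKKKK
KBKYYY
KWKYYY
KKKYYY
After op 2 fill(3,4,G) [9 cells changed]:
KKKKKK
KKKKKK
KBKGGG
KWKGGG
KKKGGG
After op 3 paint(2,2,Y):
KKKKKK
KKKKKK
KBYGGG
KWKGGG
KKKGGG
After op 4 paint(4,4,W):
KKKKKK
KKKKKK
KBYGGG
KWKGGG
KKKGWG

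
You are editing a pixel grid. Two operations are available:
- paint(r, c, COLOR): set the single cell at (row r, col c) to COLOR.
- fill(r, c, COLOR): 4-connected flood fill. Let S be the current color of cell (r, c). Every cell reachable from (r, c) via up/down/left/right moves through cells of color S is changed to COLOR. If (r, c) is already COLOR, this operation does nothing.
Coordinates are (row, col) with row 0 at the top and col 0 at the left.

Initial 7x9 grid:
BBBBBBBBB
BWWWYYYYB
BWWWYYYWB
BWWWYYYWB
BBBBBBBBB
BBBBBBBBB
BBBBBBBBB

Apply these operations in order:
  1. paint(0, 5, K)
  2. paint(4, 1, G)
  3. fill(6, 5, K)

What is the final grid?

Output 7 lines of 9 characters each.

Answer: KKKKKKKKK
KWWWYYYYK
KWWWYYYWK
KWWWYYYWK
KGKKKKKKK
KKKKKKKKK
KKKKKKKKK

Derivation:
After op 1 paint(0,5,K):
BBBBBKBBB
BWWWYYYYB
BWWWYYYWB
BWWWYYYWB
BBBBBBBBB
BBBBBBBBB
BBBBBBBBB
After op 2 paint(4,1,G):
BBBBBKBBB
BWWWYYYYB
BWWWYYYWB
BWWWYYYWB
BGBBBBBBB
BBBBBBBBB
BBBBBBBBB
After op 3 fill(6,5,K) [40 cells changed]:
KKKKKKKKK
KWWWYYYYK
KWWWYYYWK
KWWWYYYWK
KGKKKKKKK
KKKKKKKKK
KKKKKKKKK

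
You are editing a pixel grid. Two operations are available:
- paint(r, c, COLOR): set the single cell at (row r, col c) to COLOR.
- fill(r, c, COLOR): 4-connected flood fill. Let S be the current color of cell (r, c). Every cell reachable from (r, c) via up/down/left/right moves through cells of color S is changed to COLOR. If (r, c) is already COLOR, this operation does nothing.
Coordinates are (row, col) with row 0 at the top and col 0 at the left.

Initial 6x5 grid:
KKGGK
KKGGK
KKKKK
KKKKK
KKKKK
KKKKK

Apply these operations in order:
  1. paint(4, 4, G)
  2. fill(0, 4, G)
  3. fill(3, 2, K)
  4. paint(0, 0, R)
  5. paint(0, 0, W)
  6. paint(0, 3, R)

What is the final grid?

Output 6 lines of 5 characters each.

Answer: WKKRK
KKKKK
KKKKK
KKKKK
KKKKK
KKKKK

Derivation:
After op 1 paint(4,4,G):
KKGGK
KKGGK
KKKKK
KKKKK
KKKKG
KKKKK
After op 2 fill(0,4,G) [25 cells changed]:
GGGGG
GGGGG
GGGGG
GGGGG
GGGGG
GGGGG
After op 3 fill(3,2,K) [30 cells changed]:
KKKKK
KKKKK
KKKKK
KKKKK
KKKKK
KKKKK
After op 4 paint(0,0,R):
RKKKK
KKKKK
KKKKK
KKKKK
KKKKK
KKKKK
After op 5 paint(0,0,W):
WKKKK
KKKKK
KKKKK
KKKKK
KKKKK
KKKKK
After op 6 paint(0,3,R):
WKKRK
KKKKK
KKKKK
KKKKK
KKKKK
KKKKK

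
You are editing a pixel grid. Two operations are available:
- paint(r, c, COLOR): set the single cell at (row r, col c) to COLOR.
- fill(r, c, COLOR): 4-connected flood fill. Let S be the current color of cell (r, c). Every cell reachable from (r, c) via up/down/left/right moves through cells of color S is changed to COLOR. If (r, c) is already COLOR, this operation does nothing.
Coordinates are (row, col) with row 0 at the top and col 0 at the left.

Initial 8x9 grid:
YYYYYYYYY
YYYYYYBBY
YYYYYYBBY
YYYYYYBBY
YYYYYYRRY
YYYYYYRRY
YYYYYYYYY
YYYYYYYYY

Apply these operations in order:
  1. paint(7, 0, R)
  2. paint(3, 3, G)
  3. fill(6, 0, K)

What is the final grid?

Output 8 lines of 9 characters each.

After op 1 paint(7,0,R):
YYYYYYYYY
YYYYYYBBY
YYYYYYBBY
YYYYYYBBY
YYYYYYRRY
YYYYYYRRY
YYYYYYYYY
RYYYYYYYY
After op 2 paint(3,3,G):
YYYYYYYYY
YYYYYYBBY
YYYYYYBBY
YYYGYYBBY
YYYYYYRRY
YYYYYYRRY
YYYYYYYYY
RYYYYYYYY
After op 3 fill(6,0,K) [60 cells changed]:
KKKKKKKKK
KKKKKKBBK
KKKKKKBBK
KKKGKKBBK
KKKKKKRRK
KKKKKKRRK
KKKKKKKKK
RKKKKKKKK

Answer: KKKKKKKKK
KKKKKKBBK
KKKKKKBBK
KKKGKKBBK
KKKKKKRRK
KKKKKKRRK
KKKKKKKKK
RKKKKKKKK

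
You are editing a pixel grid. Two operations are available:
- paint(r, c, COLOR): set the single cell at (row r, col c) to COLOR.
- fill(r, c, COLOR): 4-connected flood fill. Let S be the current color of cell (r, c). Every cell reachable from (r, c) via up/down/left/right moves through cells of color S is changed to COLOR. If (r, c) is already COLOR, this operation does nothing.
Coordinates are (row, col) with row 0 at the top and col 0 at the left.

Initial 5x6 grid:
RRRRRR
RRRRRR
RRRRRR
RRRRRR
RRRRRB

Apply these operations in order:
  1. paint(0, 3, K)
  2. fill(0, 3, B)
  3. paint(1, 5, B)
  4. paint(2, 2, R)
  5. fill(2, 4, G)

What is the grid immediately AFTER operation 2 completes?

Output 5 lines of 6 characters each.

After op 1 paint(0,3,K):
RRRKRR
RRRRRR
RRRRRR
RRRRRR
RRRRRB
After op 2 fill(0,3,B) [1 cells changed]:
RRRBRR
RRRRRR
RRRRRR
RRRRRR
RRRRRB

Answer: RRRBRR
RRRRRR
RRRRRR
RRRRRR
RRRRRB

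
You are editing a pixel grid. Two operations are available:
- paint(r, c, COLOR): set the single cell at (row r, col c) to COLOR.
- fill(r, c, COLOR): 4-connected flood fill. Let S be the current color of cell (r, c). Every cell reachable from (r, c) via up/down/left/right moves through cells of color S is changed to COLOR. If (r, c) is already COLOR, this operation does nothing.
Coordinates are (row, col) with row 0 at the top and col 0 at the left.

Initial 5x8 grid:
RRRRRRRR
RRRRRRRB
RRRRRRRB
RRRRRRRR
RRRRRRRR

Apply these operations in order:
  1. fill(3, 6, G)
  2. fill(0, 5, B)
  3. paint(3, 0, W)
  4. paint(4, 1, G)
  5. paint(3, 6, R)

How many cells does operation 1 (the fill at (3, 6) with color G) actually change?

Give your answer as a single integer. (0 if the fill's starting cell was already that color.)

After op 1 fill(3,6,G) [38 cells changed]:
GGGGGGGG
GGGGGGGB
GGGGGGGB
GGGGGGGG
GGGGGGGG

Answer: 38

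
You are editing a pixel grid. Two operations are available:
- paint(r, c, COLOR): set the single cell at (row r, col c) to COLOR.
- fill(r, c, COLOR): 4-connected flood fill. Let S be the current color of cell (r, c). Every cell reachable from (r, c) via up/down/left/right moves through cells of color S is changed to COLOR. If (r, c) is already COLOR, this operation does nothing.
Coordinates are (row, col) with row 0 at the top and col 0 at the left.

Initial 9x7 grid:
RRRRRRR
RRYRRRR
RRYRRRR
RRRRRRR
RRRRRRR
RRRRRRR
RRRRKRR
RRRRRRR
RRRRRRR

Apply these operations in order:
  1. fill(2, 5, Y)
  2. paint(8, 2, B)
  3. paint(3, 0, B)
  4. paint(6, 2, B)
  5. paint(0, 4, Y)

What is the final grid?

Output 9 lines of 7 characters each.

After op 1 fill(2,5,Y) [60 cells changed]:
YYYYYYY
YYYYYYY
YYYYYYY
YYYYYYY
YYYYYYY
YYYYYYY
YYYYKYY
YYYYYYY
YYYYYYY
After op 2 paint(8,2,B):
YYYYYYY
YYYYYYY
YYYYYYY
YYYYYYY
YYYYYYY
YYYYYYY
YYYYKYY
YYYYYYY
YYBYYYY
After op 3 paint(3,0,B):
YYYYYYY
YYYYYYY
YYYYYYY
BYYYYYY
YYYYYYY
YYYYYYY
YYYYKYY
YYYYYYY
YYBYYYY
After op 4 paint(6,2,B):
YYYYYYY
YYYYYYY
YYYYYYY
BYYYYYY
YYYYYYY
YYYYYYY
YYBYKYY
YYYYYYY
YYBYYYY
After op 5 paint(0,4,Y):
YYYYYYY
YYYYYYY
YYYYYYY
BYYYYYY
YYYYYYY
YYYYYYY
YYBYKYY
YYYYYYY
YYBYYYY

Answer: YYYYYYY
YYYYYYY
YYYYYYY
BYYYYYY
YYYYYYY
YYYYYYY
YYBYKYY
YYYYYYY
YYBYYYY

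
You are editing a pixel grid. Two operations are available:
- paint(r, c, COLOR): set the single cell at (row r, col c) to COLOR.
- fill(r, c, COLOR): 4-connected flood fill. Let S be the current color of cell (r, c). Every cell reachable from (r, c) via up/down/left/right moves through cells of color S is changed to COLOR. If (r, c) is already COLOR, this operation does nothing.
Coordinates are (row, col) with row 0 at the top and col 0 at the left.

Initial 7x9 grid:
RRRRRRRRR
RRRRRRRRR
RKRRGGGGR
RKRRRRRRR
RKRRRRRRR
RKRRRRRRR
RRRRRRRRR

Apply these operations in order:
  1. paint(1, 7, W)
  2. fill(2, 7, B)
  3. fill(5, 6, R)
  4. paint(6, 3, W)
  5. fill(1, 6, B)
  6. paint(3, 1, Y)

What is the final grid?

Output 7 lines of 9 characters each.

After op 1 paint(1,7,W):
RRRRRRRRR
RRRRRRRWR
RKRRGGGGR
RKRRRRRRR
RKRRRRRRR
RKRRRRRRR
RRRRRRRRR
After op 2 fill(2,7,B) [4 cells changed]:
RRRRRRRRR
RRRRRRRWR
RKRRBBBBR
RKRRRRRRR
RKRRRRRRR
RKRRRRRRR
RRRRRRRRR
After op 3 fill(5,6,R) [0 cells changed]:
RRRRRRRRR
RRRRRRRWR
RKRRBBBBR
RKRRRRRRR
RKRRRRRRR
RKRRRRRRR
RRRRRRRRR
After op 4 paint(6,3,W):
RRRRRRRRR
RRRRRRRWR
RKRRBBBBR
RKRRRRRRR
RKRRRRRRR
RKRRRRRRR
RRRWRRRRR
After op 5 fill(1,6,B) [53 cells changed]:
BBBBBBBBB
BBBBBBBWB
BKBBBBBBB
BKBBBBBBB
BKBBBBBBB
BKBBBBBBB
BBBWBBBBB
After op 6 paint(3,1,Y):
BBBBBBBBB
BBBBBBBWB
BKBBBBBBB
BYBBBBBBB
BKBBBBBBB
BKBBBBBBB
BBBWBBBBB

Answer: BBBBBBBBB
BBBBBBBWB
BKBBBBBBB
BYBBBBBBB
BKBBBBBBB
BKBBBBBBB
BBBWBBBBB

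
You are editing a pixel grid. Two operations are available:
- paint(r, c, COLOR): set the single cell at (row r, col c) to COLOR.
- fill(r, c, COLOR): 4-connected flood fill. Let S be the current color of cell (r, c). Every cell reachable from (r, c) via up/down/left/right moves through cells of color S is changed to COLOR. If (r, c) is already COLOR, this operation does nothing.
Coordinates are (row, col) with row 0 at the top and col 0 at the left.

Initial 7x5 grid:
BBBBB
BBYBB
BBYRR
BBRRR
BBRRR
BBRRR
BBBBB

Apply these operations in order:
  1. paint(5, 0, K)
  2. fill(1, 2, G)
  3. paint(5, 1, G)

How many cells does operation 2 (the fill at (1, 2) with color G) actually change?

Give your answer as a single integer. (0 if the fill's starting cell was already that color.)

After op 1 paint(5,0,K):
BBBBB
BBYBB
BBYRR
BBRRR
BBRRR
KBRRR
BBBBB
After op 2 fill(1,2,G) [2 cells changed]:
BBBBB
BBGBB
BBGRR
BBRRR
BBRRR
KBRRR
BBBBB

Answer: 2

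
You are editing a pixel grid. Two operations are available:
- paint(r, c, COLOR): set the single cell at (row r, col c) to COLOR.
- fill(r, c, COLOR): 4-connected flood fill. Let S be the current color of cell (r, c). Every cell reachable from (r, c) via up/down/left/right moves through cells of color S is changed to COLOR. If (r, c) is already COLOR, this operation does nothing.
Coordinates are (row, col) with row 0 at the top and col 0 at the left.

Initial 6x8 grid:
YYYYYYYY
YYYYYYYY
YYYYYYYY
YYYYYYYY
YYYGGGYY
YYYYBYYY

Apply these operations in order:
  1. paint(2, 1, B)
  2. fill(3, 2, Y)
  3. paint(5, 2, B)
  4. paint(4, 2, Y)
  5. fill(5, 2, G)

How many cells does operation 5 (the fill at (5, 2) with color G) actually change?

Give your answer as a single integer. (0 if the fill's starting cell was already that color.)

Answer: 1

Derivation:
After op 1 paint(2,1,B):
YYYYYYYY
YYYYYYYY
YBYYYYYY
YYYYYYYY
YYYGGGYY
YYYYBYYY
After op 2 fill(3,2,Y) [0 cells changed]:
YYYYYYYY
YYYYYYYY
YBYYYYYY
YYYYYYYY
YYYGGGYY
YYYYBYYY
After op 3 paint(5,2,B):
YYYYYYYY
YYYYYYYY
YBYYYYYY
YYYYYYYY
YYYGGGYY
YYBYBYYY
After op 4 paint(4,2,Y):
YYYYYYYY
YYYYYYYY
YBYYYYYY
YYYYYYYY
YYYGGGYY
YYBYBYYY
After op 5 fill(5,2,G) [1 cells changed]:
YYYYYYYY
YYYYYYYY
YBYYYYYY
YYYYYYYY
YYYGGGYY
YYGYBYYY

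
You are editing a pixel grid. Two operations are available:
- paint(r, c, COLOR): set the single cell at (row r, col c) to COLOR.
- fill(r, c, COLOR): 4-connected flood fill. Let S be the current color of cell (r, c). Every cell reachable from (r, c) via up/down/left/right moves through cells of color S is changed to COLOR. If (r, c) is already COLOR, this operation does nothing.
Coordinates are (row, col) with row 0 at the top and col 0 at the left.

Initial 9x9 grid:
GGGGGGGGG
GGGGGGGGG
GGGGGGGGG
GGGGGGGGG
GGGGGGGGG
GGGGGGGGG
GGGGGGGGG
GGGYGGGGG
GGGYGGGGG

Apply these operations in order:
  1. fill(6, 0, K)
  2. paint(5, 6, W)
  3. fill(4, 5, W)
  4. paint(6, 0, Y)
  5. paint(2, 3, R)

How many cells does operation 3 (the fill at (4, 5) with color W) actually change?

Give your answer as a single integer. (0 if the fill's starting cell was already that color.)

After op 1 fill(6,0,K) [79 cells changed]:
KKKKKKKKK
KKKKKKKKK
KKKKKKKKK
KKKKKKKKK
KKKKKKKKK
KKKKKKKKK
KKKKKKKKK
KKKYKKKKK
KKKYKKKKK
After op 2 paint(5,6,W):
KKKKKKKKK
KKKKKKKKK
KKKKKKKKK
KKKKKKKKK
KKKKKKKKK
KKKKKKWKK
KKKKKKKKK
KKKYKKKKK
KKKYKKKKK
After op 3 fill(4,5,W) [78 cells changed]:
WWWWWWWWW
WWWWWWWWW
WWWWWWWWW
WWWWWWWWW
WWWWWWWWW
WWWWWWWWW
WWWWWWWWW
WWWYWWWWW
WWWYWWWWW

Answer: 78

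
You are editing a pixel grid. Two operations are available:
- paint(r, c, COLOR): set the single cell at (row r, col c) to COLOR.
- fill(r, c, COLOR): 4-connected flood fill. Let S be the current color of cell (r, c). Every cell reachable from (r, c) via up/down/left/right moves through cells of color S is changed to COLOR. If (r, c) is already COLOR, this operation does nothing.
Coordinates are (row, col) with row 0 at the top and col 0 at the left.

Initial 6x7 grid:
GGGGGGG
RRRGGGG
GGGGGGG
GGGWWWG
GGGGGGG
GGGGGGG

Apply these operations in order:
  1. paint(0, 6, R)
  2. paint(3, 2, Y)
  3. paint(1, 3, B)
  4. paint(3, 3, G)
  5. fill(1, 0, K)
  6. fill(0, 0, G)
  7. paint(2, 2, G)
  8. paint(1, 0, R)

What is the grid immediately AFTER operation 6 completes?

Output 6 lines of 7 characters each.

Answer: GGGGGGR
KKKBGGG
GGGGGGG
GGYGWWG
GGGGGGG
GGGGGGG

Derivation:
After op 1 paint(0,6,R):
GGGGGGR
RRRGGGG
GGGGGGG
GGGWWWG
GGGGGGG
GGGGGGG
After op 2 paint(3,2,Y):
GGGGGGR
RRRGGGG
GGGGGGG
GGYWWWG
GGGGGGG
GGGGGGG
After op 3 paint(1,3,B):
GGGGGGR
RRRBGGG
GGGGGGG
GGYWWWG
GGGGGGG
GGGGGGG
After op 4 paint(3,3,G):
GGGGGGR
RRRBGGG
GGGGGGG
GGYGWWG
GGGGGGG
GGGGGGG
After op 5 fill(1,0,K) [3 cells changed]:
GGGGGGR
KKKBGGG
GGGGGGG
GGYGWWG
GGGGGGG
GGGGGGG
After op 6 fill(0,0,G) [0 cells changed]:
GGGGGGR
KKKBGGG
GGGGGGG
GGYGWWG
GGGGGGG
GGGGGGG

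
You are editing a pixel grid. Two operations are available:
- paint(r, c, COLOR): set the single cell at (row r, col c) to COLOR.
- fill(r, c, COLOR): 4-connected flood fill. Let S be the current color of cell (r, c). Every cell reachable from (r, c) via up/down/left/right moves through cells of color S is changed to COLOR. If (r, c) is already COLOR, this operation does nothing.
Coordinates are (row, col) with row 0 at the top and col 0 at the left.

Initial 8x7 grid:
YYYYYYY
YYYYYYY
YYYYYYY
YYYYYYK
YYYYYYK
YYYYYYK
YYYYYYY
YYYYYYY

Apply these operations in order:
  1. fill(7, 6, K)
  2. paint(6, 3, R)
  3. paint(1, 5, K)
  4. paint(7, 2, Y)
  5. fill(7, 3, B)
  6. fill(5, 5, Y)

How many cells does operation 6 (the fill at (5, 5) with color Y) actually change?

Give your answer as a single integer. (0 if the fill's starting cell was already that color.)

Answer: 54

Derivation:
After op 1 fill(7,6,K) [53 cells changed]:
KKKKKKK
KKKKKKK
KKKKKKK
KKKKKKK
KKKKKKK
KKKKKKK
KKKKKKK
KKKKKKK
After op 2 paint(6,3,R):
KKKKKKK
KKKKKKK
KKKKKKK
KKKKKKK
KKKKKKK
KKKKKKK
KKKRKKK
KKKKKKK
After op 3 paint(1,5,K):
KKKKKKK
KKKKKKK
KKKKKKK
KKKKKKK
KKKKKKK
KKKKKKK
KKKRKKK
KKKKKKK
After op 4 paint(7,2,Y):
KKKKKKK
KKKKKKK
KKKKKKK
KKKKKKK
KKKKKKK
KKKKKKK
KKKRKKK
KKYKKKK
After op 5 fill(7,3,B) [54 cells changed]:
BBBBBBB
BBBBBBB
BBBBBBB
BBBBBBB
BBBBBBB
BBBBBBB
BBBRBBB
BBYBBBB
After op 6 fill(5,5,Y) [54 cells changed]:
YYYYYYY
YYYYYYY
YYYYYYY
YYYYYYY
YYYYYYY
YYYYYYY
YYYRYYY
YYYYYYY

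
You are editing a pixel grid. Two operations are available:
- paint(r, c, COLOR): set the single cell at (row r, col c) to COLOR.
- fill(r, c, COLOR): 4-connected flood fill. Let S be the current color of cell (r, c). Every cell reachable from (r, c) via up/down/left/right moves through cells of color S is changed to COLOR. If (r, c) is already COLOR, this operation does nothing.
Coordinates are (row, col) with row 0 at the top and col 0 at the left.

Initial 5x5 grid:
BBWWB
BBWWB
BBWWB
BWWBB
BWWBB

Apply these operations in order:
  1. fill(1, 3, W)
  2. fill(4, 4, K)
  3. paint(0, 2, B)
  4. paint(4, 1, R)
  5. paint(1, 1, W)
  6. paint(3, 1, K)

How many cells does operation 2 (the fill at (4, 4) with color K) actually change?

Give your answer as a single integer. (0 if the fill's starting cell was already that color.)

After op 1 fill(1,3,W) [0 cells changed]:
BBWWB
BBWWB
BBWWB
BWWBB
BWWBB
After op 2 fill(4,4,K) [7 cells changed]:
BBWWK
BBWWK
BBWWK
BWWKK
BWWKK

Answer: 7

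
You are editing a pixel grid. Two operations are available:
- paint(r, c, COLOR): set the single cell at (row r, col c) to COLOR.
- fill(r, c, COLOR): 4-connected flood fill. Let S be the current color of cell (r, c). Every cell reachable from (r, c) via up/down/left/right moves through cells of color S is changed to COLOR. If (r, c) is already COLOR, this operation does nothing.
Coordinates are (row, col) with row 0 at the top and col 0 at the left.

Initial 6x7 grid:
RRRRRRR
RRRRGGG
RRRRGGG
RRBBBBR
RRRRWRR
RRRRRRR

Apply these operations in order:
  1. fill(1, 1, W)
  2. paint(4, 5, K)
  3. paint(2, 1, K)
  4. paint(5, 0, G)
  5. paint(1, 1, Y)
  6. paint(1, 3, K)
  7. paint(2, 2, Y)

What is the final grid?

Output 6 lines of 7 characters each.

After op 1 fill(1,1,W) [31 cells changed]:
WWWWWWW
WWWWGGG
WWWWGGG
WWBBBBW
WWWWWWW
WWWWWWW
After op 2 paint(4,5,K):
WWWWWWW
WWWWGGG
WWWWGGG
WWBBBBW
WWWWWKW
WWWWWWW
After op 3 paint(2,1,K):
WWWWWWW
WWWWGGG
WKWWGGG
WWBBBBW
WWWWWKW
WWWWWWW
After op 4 paint(5,0,G):
WWWWWWW
WWWWGGG
WKWWGGG
WWBBBBW
WWWWWKW
GWWWWWW
After op 5 paint(1,1,Y):
WWWWWWW
WYWWGGG
WKWWGGG
WWBBBBW
WWWWWKW
GWWWWWW
After op 6 paint(1,3,K):
WWWWWWW
WYWKGGG
WKWWGGG
WWBBBBW
WWWWWKW
GWWWWWW
After op 7 paint(2,2,Y):
WWWWWWW
WYWKGGG
WKYWGGG
WWBBBBW
WWWWWKW
GWWWWWW

Answer: WWWWWWW
WYWKGGG
WKYWGGG
WWBBBBW
WWWWWKW
GWWWWWW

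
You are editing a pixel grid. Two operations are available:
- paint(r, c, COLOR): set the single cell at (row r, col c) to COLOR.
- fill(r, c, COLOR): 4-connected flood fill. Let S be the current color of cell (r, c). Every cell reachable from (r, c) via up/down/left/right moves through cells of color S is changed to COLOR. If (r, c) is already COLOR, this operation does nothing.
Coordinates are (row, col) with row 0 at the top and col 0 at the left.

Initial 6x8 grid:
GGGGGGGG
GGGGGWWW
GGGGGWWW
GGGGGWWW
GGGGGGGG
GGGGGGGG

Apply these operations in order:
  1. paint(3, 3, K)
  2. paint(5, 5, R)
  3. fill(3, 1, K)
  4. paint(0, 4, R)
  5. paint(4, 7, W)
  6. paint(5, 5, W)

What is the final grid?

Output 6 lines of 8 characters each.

Answer: KKKKRKKK
KKKKKWWW
KKKKKWWW
KKKKKWWW
KKKKKKKW
KKKKKWKK

Derivation:
After op 1 paint(3,3,K):
GGGGGGGG
GGGGGWWW
GGGGGWWW
GGGKGWWW
GGGGGGGG
GGGGGGGG
After op 2 paint(5,5,R):
GGGGGGGG
GGGGGWWW
GGGGGWWW
GGGKGWWW
GGGGGGGG
GGGGGRGG
After op 3 fill(3,1,K) [37 cells changed]:
KKKKKKKK
KKKKKWWW
KKKKKWWW
KKKKKWWW
KKKKKKKK
KKKKKRKK
After op 4 paint(0,4,R):
KKKKRKKK
KKKKKWWW
KKKKKWWW
KKKKKWWW
KKKKKKKK
KKKKKRKK
After op 5 paint(4,7,W):
KKKKRKKK
KKKKKWWW
KKKKKWWW
KKKKKWWW
KKKKKKKW
KKKKKRKK
After op 6 paint(5,5,W):
KKKKRKKK
KKKKKWWW
KKKKKWWW
KKKKKWWW
KKKKKKKW
KKKKKWKK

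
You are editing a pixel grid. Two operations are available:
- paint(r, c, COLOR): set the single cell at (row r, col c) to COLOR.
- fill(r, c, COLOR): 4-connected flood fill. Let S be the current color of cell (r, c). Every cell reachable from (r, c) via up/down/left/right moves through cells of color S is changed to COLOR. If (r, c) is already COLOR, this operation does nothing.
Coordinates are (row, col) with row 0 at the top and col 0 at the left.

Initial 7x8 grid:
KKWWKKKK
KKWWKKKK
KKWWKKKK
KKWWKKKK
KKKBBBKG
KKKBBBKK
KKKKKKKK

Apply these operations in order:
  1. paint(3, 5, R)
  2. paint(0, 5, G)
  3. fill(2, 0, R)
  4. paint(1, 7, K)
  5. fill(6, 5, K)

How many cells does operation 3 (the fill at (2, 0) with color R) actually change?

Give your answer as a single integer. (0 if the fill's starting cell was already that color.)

Answer: 39

Derivation:
After op 1 paint(3,5,R):
KKWWKKKK
KKWWKKKK
KKWWKKKK
KKWWKRKK
KKKBBBKG
KKKBBBKK
KKKKKKKK
After op 2 paint(0,5,G):
KKWWKGKK
KKWWKKKK
KKWWKKKK
KKWWKRKK
KKKBBBKG
KKKBBBKK
KKKKKKKK
After op 3 fill(2,0,R) [39 cells changed]:
RRWWRGRR
RRWWRRRR
RRWWRRRR
RRWWRRRR
RRRBBBRG
RRRBBBRR
RRRRRRRR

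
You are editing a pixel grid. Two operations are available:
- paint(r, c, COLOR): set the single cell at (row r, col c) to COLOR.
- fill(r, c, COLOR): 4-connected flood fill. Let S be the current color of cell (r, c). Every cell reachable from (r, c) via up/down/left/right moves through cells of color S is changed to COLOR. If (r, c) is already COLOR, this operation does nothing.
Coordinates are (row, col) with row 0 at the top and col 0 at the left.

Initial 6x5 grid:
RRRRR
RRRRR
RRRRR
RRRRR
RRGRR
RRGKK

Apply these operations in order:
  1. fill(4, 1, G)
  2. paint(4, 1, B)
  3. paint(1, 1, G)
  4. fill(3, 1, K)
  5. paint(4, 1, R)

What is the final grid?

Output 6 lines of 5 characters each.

After op 1 fill(4,1,G) [26 cells changed]:
GGGGG
GGGGG
GGGGG
GGGGG
GGGGG
GGGKK
After op 2 paint(4,1,B):
GGGGG
GGGGG
GGGGG
GGGGG
GBGGG
GGGKK
After op 3 paint(1,1,G):
GGGGG
GGGGG
GGGGG
GGGGG
GBGGG
GGGKK
After op 4 fill(3,1,K) [27 cells changed]:
KKKKK
KKKKK
KKKKK
KKKKK
KBKKK
KKKKK
After op 5 paint(4,1,R):
KKKKK
KKKKK
KKKKK
KKKKK
KRKKK
KKKKK

Answer: KKKKK
KKKKK
KKKKK
KKKKK
KRKKK
KKKKK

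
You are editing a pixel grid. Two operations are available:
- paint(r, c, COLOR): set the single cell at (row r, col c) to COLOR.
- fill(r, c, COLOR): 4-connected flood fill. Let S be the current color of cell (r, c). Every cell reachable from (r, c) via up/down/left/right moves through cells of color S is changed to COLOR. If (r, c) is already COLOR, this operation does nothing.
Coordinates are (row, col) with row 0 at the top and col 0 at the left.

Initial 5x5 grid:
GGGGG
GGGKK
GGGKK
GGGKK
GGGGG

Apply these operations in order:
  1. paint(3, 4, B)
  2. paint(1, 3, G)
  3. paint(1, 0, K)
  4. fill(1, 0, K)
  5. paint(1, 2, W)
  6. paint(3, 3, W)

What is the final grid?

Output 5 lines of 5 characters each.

After op 1 paint(3,4,B):
GGGGG
GGGKK
GGGKK
GGGKB
GGGGG
After op 2 paint(1,3,G):
GGGGG
GGGGK
GGGKK
GGGKB
GGGGG
After op 3 paint(1,0,K):
GGGGG
KGGGK
GGGKK
GGGKB
GGGGG
After op 4 fill(1,0,K) [0 cells changed]:
GGGGG
KGGGK
GGGKK
GGGKB
GGGGG
After op 5 paint(1,2,W):
GGGGG
KGWGK
GGGKK
GGGKB
GGGGG
After op 6 paint(3,3,W):
GGGGG
KGWGK
GGGKK
GGGWB
GGGGG

Answer: GGGGG
KGWGK
GGGKK
GGGWB
GGGGG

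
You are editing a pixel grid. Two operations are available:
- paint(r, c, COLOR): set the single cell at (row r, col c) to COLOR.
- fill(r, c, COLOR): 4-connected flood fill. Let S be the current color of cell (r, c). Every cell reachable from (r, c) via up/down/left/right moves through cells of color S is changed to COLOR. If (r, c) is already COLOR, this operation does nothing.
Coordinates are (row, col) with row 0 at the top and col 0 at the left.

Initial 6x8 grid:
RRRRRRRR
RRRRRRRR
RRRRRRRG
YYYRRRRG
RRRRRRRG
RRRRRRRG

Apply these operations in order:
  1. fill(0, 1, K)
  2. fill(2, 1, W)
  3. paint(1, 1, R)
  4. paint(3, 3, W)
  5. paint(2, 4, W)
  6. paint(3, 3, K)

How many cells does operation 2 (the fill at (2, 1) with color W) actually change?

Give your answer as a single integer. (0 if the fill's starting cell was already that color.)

Answer: 41

Derivation:
After op 1 fill(0,1,K) [41 cells changed]:
KKKKKKKK
KKKKKKKK
KKKKKKKG
YYYKKKKG
KKKKKKKG
KKKKKKKG
After op 2 fill(2,1,W) [41 cells changed]:
WWWWWWWW
WWWWWWWW
WWWWWWWG
YYYWWWWG
WWWWWWWG
WWWWWWWG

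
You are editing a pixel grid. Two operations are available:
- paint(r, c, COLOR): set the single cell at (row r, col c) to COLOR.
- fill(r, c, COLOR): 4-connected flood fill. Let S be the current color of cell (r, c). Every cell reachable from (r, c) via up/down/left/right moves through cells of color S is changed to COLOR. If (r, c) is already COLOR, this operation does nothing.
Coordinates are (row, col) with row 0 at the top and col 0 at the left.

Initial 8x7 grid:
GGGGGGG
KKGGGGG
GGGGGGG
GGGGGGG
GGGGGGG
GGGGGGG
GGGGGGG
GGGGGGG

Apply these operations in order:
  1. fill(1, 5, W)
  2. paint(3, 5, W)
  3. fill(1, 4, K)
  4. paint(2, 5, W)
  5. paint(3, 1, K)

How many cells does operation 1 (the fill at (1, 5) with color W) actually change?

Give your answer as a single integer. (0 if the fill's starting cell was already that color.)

Answer: 54

Derivation:
After op 1 fill(1,5,W) [54 cells changed]:
WWWWWWW
KKWWWWW
WWWWWWW
WWWWWWW
WWWWWWW
WWWWWWW
WWWWWWW
WWWWWWW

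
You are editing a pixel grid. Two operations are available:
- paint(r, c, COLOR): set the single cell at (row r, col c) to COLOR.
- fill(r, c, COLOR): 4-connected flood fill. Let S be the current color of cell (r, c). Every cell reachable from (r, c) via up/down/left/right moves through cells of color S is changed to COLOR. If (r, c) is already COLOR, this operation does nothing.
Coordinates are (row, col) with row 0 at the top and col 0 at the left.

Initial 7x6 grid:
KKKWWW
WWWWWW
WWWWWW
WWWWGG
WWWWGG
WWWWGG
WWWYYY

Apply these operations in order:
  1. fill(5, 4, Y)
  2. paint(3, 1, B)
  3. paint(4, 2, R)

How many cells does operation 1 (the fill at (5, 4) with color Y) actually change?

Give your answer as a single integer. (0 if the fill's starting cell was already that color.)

After op 1 fill(5,4,Y) [6 cells changed]:
KKKWWW
WWWWWW
WWWWWW
WWWWYY
WWWWYY
WWWWYY
WWWYYY

Answer: 6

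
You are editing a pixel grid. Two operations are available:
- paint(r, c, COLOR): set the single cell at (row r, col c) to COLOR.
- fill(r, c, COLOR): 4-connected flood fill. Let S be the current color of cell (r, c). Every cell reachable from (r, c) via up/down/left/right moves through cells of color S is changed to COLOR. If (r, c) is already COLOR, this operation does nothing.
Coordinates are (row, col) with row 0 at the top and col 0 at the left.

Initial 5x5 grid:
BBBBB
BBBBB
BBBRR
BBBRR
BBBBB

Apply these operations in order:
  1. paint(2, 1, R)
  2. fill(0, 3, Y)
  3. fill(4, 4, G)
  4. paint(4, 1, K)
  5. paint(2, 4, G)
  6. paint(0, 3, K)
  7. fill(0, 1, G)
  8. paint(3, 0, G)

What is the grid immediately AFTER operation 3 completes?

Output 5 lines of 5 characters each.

Answer: GGGGG
GGGGG
GRGRR
GGGRR
GGGGG

Derivation:
After op 1 paint(2,1,R):
BBBBB
BBBBB
BRBRR
BBBRR
BBBBB
After op 2 fill(0,3,Y) [20 cells changed]:
YYYYY
YYYYY
YRYRR
YYYRR
YYYYY
After op 3 fill(4,4,G) [20 cells changed]:
GGGGG
GGGGG
GRGRR
GGGRR
GGGGG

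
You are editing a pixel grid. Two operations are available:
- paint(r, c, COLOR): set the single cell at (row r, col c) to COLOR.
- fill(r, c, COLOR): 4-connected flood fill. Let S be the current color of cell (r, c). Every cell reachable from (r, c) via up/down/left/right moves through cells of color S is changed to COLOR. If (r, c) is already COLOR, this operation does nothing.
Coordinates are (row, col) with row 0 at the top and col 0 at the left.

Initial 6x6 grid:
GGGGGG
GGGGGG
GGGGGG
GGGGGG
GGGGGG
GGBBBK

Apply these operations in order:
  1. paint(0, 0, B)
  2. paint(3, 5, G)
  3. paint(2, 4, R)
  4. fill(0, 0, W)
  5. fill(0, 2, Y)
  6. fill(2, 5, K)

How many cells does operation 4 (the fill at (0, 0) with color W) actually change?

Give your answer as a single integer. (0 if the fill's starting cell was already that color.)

Answer: 1

Derivation:
After op 1 paint(0,0,B):
BGGGGG
GGGGGG
GGGGGG
GGGGGG
GGGGGG
GGBBBK
After op 2 paint(3,5,G):
BGGGGG
GGGGGG
GGGGGG
GGGGGG
GGGGGG
GGBBBK
After op 3 paint(2,4,R):
BGGGGG
GGGGGG
GGGGRG
GGGGGG
GGGGGG
GGBBBK
After op 4 fill(0,0,W) [1 cells changed]:
WGGGGG
GGGGGG
GGGGRG
GGGGGG
GGGGGG
GGBBBK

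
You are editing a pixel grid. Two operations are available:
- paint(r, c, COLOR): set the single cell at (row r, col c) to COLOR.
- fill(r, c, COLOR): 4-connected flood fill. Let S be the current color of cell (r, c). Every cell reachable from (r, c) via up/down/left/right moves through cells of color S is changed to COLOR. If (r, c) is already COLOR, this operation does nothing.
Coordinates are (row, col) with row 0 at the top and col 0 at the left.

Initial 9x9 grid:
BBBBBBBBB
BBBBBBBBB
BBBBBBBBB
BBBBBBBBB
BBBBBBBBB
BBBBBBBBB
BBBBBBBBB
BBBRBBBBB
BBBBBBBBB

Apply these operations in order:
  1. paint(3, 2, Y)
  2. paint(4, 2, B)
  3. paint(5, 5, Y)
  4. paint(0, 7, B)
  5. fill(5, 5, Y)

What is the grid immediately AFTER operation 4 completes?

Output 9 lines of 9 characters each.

After op 1 paint(3,2,Y):
BBBBBBBBB
BBBBBBBBB
BBBBBBBBB
BBYBBBBBB
BBBBBBBBB
BBBBBBBBB
BBBBBBBBB
BBBRBBBBB
BBBBBBBBB
After op 2 paint(4,2,B):
BBBBBBBBB
BBBBBBBBB
BBBBBBBBB
BBYBBBBBB
BBBBBBBBB
BBBBBBBBB
BBBBBBBBB
BBBRBBBBB
BBBBBBBBB
After op 3 paint(5,5,Y):
BBBBBBBBB
BBBBBBBBB
BBBBBBBBB
BBYBBBBBB
BBBBBBBBB
BBBBBYBBB
BBBBBBBBB
BBBRBBBBB
BBBBBBBBB
After op 4 paint(0,7,B):
BBBBBBBBB
BBBBBBBBB
BBBBBBBBB
BBYBBBBBB
BBBBBBBBB
BBBBBYBBB
BBBBBBBBB
BBBRBBBBB
BBBBBBBBB

Answer: BBBBBBBBB
BBBBBBBBB
BBBBBBBBB
BBYBBBBBB
BBBBBBBBB
BBBBBYBBB
BBBBBBBBB
BBBRBBBBB
BBBBBBBBB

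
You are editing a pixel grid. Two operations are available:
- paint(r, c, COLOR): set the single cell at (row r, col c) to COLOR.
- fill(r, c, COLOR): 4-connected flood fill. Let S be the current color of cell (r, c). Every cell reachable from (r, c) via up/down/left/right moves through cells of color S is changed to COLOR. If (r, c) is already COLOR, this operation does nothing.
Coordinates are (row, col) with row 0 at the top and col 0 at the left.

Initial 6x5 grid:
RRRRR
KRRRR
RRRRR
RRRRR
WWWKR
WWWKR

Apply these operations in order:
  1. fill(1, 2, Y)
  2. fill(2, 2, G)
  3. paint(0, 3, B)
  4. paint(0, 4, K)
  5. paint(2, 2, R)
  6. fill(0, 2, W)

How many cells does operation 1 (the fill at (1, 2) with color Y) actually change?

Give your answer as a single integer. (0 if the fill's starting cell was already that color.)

Answer: 21

Derivation:
After op 1 fill(1,2,Y) [21 cells changed]:
YYYYY
KYYYY
YYYYY
YYYYY
WWWKY
WWWKY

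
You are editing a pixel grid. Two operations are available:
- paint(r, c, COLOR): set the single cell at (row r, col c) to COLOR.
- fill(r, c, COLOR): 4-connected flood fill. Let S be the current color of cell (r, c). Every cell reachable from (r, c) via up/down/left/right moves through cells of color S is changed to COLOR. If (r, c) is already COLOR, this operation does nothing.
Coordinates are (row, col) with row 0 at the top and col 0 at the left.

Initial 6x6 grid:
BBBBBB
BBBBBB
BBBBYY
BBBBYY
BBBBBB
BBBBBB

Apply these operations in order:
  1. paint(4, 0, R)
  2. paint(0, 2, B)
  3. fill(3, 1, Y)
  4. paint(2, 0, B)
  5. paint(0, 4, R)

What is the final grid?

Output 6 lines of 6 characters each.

Answer: YYYYRY
YYYYYY
BYYYYY
YYYYYY
RYYYYY
YYYYYY

Derivation:
After op 1 paint(4,0,R):
BBBBBB
BBBBBB
BBBBYY
BBBBYY
RBBBBB
BBBBBB
After op 2 paint(0,2,B):
BBBBBB
BBBBBB
BBBBYY
BBBBYY
RBBBBB
BBBBBB
After op 3 fill(3,1,Y) [31 cells changed]:
YYYYYY
YYYYYY
YYYYYY
YYYYYY
RYYYYY
YYYYYY
After op 4 paint(2,0,B):
YYYYYY
YYYYYY
BYYYYY
YYYYYY
RYYYYY
YYYYYY
After op 5 paint(0,4,R):
YYYYRY
YYYYYY
BYYYYY
YYYYYY
RYYYYY
YYYYYY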